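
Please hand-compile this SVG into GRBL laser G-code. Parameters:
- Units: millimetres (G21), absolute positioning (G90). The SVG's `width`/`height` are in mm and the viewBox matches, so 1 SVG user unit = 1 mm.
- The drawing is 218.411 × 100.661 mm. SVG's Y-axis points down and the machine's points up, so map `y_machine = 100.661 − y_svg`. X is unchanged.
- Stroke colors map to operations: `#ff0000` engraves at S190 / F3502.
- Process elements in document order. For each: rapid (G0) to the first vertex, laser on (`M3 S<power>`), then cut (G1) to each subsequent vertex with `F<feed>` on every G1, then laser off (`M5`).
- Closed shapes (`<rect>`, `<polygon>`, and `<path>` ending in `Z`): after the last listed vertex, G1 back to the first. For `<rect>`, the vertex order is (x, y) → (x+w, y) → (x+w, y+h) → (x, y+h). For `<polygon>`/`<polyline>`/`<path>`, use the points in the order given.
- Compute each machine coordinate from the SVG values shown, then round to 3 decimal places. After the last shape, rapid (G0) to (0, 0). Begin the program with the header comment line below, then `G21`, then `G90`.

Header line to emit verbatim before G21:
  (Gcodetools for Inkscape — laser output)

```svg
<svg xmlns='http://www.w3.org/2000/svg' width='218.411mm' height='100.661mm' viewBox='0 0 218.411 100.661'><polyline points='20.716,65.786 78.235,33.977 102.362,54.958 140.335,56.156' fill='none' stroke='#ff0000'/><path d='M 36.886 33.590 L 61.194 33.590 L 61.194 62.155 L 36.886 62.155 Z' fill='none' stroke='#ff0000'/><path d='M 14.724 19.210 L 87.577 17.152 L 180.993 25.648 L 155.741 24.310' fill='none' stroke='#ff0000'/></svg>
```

(Gcodetools for Inkscape — laser output)
G21
G90
G0 X20.716 Y34.875
M3 S190
G1 X78.235 Y66.684 F3502
G1 X102.362 Y45.703 F3502
G1 X140.335 Y44.505 F3502
M5
G0 X36.886 Y67.071
M3 S190
G1 X61.194 Y67.071 F3502
G1 X61.194 Y38.506 F3502
G1 X36.886 Y38.506 F3502
G1 X36.886 Y67.071 F3502
M5
G0 X14.724 Y81.451
M3 S190
G1 X87.577 Y83.509 F3502
G1 X180.993 Y75.013 F3502
G1 X155.741 Y76.351 F3502
M5
G0 X0.000 Y0.000

Since the viewBox matches the mm dimensions, user units are millimetres directly. The only transform is the Y-flip y_m = 100.661 − y_svg.

Shape 1 is a open polyline drawn with `<polyline>`. Its stroke #ff0000 means engrave at S190, F3502. After flipping Y the toolpath is (20.716,34.875) → (78.235,66.684) → (102.362,45.703) → (140.335,44.505).

Shape 2 is a rectangle drawn with `<path>`. Its stroke #ff0000 means engrave at S190, F3502. After flipping Y the toolpath is (36.886,67.071) → (61.194,67.071) → (61.194,38.506) → (36.886,38.506) → (36.886,67.071), returning to the start.

Shape 3 is a open polyline drawn with `<path>`. Its stroke #ff0000 means engrave at S190, F3502. After flipping Y the toolpath is (14.724,81.451) → (87.577,83.509) → (180.993,75.013) → (155.741,76.351).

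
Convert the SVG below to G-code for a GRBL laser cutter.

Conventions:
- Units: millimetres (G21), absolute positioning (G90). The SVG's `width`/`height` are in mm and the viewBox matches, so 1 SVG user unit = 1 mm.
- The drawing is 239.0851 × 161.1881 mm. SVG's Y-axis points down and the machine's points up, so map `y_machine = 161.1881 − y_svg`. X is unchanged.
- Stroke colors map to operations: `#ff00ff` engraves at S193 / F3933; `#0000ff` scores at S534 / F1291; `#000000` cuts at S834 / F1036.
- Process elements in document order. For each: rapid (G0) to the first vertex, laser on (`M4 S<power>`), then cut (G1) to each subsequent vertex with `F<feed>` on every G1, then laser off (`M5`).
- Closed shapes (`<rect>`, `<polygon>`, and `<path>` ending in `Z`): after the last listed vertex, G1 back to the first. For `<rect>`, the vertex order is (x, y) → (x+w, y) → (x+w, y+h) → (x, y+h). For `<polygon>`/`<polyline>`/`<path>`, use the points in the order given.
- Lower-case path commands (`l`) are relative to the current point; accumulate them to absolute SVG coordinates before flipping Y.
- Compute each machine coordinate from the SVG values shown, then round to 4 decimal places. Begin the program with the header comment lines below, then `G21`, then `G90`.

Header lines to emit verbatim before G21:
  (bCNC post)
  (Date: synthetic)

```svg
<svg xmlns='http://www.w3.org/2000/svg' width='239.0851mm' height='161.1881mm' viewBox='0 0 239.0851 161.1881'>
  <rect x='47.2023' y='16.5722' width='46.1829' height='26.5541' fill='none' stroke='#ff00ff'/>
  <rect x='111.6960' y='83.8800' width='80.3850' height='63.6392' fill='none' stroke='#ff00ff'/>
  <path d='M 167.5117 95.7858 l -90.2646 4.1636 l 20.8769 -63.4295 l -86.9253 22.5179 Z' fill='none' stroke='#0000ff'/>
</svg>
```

(bCNC post)
(Date: synthetic)
G21
G90
G0 X47.2023 Y144.6159
M4 S193
G1 X93.3852 Y144.6159 F3933
G1 X93.3852 Y118.0618 F3933
G1 X47.2023 Y118.0618 F3933
G1 X47.2023 Y144.6159 F3933
M5
G0 X111.6960 Y77.3081
M4 S193
G1 X192.0810 Y77.3081 F3933
G1 X192.0810 Y13.6689 F3933
G1 X111.6960 Y13.6689 F3933
G1 X111.6960 Y77.3081 F3933
M5
G0 X167.5117 Y65.4023
M4 S534
G1 X77.2471 Y61.2387 F1291
G1 X98.1240 Y124.6682 F1291
G1 X11.1987 Y102.1503 F1291
G1 X167.5117 Y65.4023 F1291
M5

Since the viewBox matches the mm dimensions, user units are millimetres directly. The only transform is the Y-flip y_m = 161.1881 − y_svg.

Shape 1 is a rectangle drawn with `<rect>`. Its stroke #ff00ff means engrave at S193, F3933. After flipping Y the toolpath is (47.2023,144.6159) → (93.3852,144.6159) → (93.3852,118.0618) → (47.2023,118.0618) → (47.2023,144.6159), returning to the start.

Shape 2 is a rectangle drawn with `<rect>`. Its stroke #ff00ff means engrave at S193, F3933. After flipping Y the toolpath is (111.6960,77.3081) → (192.0810,77.3081) → (192.0810,13.6689) → (111.6960,13.6689) → (111.6960,77.3081), returning to the start.

Shape 3 is a closed polygon drawn with `<path>`. Its stroke #0000ff means score at S534, F1291. After flipping Y the toolpath is (167.5117,65.4023) → (77.2471,61.2387) → (98.1240,124.6682) → (11.1987,102.1503) → (167.5117,65.4023), returning to the start.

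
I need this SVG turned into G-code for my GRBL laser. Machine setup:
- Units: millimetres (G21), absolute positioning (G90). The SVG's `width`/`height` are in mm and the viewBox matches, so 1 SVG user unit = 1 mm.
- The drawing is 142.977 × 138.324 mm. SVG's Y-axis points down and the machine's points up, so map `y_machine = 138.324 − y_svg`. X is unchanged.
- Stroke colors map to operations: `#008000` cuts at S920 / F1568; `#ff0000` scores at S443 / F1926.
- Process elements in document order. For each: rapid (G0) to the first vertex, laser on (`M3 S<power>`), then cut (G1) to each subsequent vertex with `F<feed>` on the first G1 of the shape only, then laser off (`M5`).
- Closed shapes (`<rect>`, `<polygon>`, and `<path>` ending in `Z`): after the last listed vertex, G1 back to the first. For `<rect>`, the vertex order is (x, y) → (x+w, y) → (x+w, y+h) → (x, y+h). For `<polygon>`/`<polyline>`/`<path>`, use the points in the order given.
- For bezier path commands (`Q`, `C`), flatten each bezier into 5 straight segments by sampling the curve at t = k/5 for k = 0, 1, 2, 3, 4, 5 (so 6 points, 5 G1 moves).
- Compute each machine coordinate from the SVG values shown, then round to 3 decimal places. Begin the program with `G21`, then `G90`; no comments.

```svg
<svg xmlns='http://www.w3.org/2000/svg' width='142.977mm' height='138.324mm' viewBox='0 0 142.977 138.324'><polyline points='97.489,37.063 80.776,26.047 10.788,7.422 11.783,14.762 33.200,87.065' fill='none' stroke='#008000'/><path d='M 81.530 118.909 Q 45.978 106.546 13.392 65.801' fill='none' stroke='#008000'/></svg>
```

G21
G90
G0 X97.489 Y101.261
M3 S920
G1 X80.776 Y112.277 F1568
G1 X10.788 Y130.902
G1 X11.783 Y123.562
G1 X33.200 Y51.259
M5
G0 X81.530 Y19.415
M3 S920
G1 X67.428 Y25.495 F1568
G1 X53.563 Y33.847
G1 X39.935 Y44.468
G1 X26.545 Y57.360
G1 X13.392 Y72.523
M5

viewBox `0 0 142.977 138.324` with mm width/height → 1 unit = 1 mm. Flip: y_m = 138.324 − y_svg.

**Shape 1** — `<polyline>` open polyline, stroke `#008000` → cut (S920, F1568). Machine vertices: (97.489,101.261) → (80.776,112.277) → (10.788,130.902) → (11.783,123.562) → (33.200,51.259). Open path.

**Shape 2** — `<path>` quadratic bezier, stroke `#008000` → cut (S920, F1568). Control points (SVG): P0=(81.530,118.909), P1=(45.978,106.546), P2=(13.392,65.801); sampled at t=k/5. Machine vertices: (81.530,19.415) → (67.428,25.495) → (53.563,33.847) → (39.935,44.468) → (26.545,57.360) → (13.392,72.523). Open path.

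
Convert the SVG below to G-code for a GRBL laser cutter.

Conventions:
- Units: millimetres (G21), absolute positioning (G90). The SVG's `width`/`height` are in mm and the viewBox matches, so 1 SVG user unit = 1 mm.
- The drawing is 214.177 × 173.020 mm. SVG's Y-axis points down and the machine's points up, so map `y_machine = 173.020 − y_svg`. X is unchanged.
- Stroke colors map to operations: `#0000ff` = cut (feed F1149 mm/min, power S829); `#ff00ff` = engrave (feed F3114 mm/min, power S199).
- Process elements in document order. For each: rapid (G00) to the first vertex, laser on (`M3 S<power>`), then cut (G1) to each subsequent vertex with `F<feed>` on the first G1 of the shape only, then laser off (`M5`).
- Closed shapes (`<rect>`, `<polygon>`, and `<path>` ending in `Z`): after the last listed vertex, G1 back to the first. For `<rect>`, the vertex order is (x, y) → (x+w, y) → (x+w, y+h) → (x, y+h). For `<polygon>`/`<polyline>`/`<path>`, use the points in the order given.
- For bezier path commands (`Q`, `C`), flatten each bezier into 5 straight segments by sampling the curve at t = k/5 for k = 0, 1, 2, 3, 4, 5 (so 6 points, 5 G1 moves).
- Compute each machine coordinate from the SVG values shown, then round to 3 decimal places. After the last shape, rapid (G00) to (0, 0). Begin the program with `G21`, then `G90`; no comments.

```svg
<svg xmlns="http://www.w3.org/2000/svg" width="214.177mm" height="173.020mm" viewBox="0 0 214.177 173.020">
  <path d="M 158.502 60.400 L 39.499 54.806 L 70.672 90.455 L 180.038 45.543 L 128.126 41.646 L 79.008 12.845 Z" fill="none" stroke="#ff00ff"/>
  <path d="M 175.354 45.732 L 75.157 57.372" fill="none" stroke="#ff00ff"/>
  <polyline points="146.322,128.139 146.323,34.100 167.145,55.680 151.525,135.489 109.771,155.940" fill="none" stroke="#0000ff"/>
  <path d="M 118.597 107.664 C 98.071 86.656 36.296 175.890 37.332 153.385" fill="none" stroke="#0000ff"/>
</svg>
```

G21
G90
G00 X158.502 Y112.620
M3 S199
G1 X39.499 Y118.214 F3114
G1 X70.672 Y82.565
G1 X180.038 Y127.477
G1 X128.126 Y131.374
G1 X79.008 Y160.175
G1 X158.502 Y112.620
M5
G00 X175.354 Y127.288
M3 S199
G1 X75.157 Y115.648 F3114
M5
G00 X146.322 Y44.881
M3 S829
G1 X146.323 Y138.920 F1149
G1 X167.145 Y117.340
G1 X151.525 Y37.531
G1 X109.771 Y17.080
M5
G00 X118.597 Y65.356
M3 S829
G1 X102.164 Y66.508 F1149
G1 X80.826 Y51.856
G1 X59.578 Y32.057
G1 X43.415 Y17.765
G1 X37.332 Y19.635
M5
G00 X0.000 Y0.000

Since the viewBox matches the mm dimensions, user units are millimetres directly. The only transform is the Y-flip y_m = 173.020 − y_svg.

Shape 1 is a closed polygon drawn with `<path>`. Its stroke #ff00ff means engrave at S199, F3114. After flipping Y the toolpath is (158.502,112.620) → (39.499,118.214) → (70.672,82.565) → (180.038,127.477) → (128.126,131.374) → (79.008,160.175) → (158.502,112.620), returning to the start.

Shape 2 is a line segment drawn with `<path>`. Its stroke #ff00ff means engrave at S199, F3114. After flipping Y the toolpath is (175.354,127.288) → (75.157,115.648).

Shape 3 is a open polyline drawn with `<polyline>`. Its stroke #0000ff means cut at S829, F1149. After flipping Y the toolpath is (146.322,44.881) → (146.323,138.920) → (167.145,117.340) → (151.525,37.531) → (109.771,17.080).

Shape 4 is a cubic bezier drawn with `<path>`. Its stroke #0000ff means cut at S829, F1149. After flipping Y the toolpath is (118.597,65.356) → (102.164,66.508) → (80.826,51.856) → (59.578,32.057) → (43.415,17.765) → (37.332,19.635).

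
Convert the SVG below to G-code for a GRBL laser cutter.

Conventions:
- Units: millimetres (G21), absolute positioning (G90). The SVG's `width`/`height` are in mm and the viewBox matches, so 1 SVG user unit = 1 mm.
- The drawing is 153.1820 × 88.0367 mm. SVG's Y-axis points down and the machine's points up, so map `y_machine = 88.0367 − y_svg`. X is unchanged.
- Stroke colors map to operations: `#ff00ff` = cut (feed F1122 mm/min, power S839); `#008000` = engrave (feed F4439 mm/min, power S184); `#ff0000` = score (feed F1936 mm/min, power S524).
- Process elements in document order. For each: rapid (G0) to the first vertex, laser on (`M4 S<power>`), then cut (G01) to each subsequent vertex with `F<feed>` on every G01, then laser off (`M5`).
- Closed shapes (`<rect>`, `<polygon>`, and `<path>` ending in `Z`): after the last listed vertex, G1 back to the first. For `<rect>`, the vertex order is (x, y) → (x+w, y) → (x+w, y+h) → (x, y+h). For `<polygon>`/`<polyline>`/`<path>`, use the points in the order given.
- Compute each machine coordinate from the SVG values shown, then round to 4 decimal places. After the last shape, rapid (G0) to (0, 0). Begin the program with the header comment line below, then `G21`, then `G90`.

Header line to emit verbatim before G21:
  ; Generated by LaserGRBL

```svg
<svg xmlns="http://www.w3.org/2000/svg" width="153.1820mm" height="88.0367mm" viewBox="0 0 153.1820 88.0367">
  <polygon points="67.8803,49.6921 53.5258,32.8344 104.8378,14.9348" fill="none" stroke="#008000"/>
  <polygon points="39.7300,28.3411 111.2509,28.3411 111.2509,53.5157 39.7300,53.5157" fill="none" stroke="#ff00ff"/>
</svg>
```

; Generated by LaserGRBL
G21
G90
G0 X67.8803 Y38.3446
M4 S184
G01 X53.5258 Y55.2023 F4439
G01 X104.8378 Y73.1019 F4439
G01 X67.8803 Y38.3446 F4439
M5
G0 X39.7300 Y59.6956
M4 S839
G01 X111.2509 Y59.6956 F1122
G01 X111.2509 Y34.5210 F1122
G01 X39.7300 Y34.5210 F1122
G01 X39.7300 Y59.6956 F1122
M5
G0 X0.0000 Y0.0000

1 u = 1 mm; y_m = 88.0367 − y.

[1] `<polygon>` closed polygon, #008000→engrave S184 F4439: (67.8803,38.3446) → (53.5258,55.2023) → (104.8378,73.1019) → (67.8803,38.3446) (closed)

[2] `<polygon>` rectangle, #ff00ff→cut S839 F1122: (39.7300,59.6956) → (111.2509,59.6956) → (111.2509,34.5210) → (39.7300,34.5210) → (39.7300,59.6956) (closed)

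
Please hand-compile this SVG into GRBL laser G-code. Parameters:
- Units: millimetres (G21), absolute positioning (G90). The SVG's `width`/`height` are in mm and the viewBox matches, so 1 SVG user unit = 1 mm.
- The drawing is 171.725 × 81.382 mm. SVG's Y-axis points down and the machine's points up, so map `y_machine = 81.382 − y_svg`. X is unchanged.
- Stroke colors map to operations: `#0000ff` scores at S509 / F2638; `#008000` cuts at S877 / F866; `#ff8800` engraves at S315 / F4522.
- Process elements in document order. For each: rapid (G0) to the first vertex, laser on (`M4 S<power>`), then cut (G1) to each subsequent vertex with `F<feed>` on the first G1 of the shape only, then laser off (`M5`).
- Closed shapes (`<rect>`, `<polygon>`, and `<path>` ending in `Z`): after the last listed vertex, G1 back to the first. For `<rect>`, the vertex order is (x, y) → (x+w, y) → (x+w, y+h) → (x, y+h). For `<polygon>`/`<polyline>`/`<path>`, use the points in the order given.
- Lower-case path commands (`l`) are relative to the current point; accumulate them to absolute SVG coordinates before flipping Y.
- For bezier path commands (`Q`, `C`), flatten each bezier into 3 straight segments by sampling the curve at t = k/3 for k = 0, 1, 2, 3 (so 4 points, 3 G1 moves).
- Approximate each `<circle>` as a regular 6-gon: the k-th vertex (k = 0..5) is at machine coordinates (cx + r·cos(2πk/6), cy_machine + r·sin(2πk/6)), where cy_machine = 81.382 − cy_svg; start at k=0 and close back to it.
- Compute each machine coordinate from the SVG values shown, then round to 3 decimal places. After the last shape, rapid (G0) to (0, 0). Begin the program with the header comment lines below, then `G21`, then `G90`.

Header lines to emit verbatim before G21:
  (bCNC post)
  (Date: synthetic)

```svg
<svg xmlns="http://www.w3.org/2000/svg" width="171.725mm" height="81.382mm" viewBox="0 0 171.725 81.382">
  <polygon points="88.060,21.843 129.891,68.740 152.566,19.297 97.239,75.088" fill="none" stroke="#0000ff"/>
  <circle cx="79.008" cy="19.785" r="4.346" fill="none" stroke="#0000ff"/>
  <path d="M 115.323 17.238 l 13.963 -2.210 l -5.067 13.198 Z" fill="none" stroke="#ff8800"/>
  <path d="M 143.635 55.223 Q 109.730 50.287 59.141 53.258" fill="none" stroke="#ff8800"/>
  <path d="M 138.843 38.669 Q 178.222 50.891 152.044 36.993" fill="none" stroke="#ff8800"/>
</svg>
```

viewBox `0 0 171.725 81.382` with mm width/height → 1 unit = 1 mm. Flip: y_m = 81.382 − y_svg.

**Shape 1** — `<polygon>` closed polygon, stroke `#0000ff` → score (S509, F2638). Machine vertices: (88.060,59.539) → (129.891,12.642) → (152.566,62.085) → (97.239,6.294) → (88.060,59.539). Closed: final G1 returns to the first vertex.

**Shape 2** — `<circle>` circle, stroke `#0000ff` → score (S509, F2638). Machine vertices: (83.354,61.597) → (81.181,65.361) → (76.835,65.361) → (74.662,61.597) → (76.835,57.833) → (81.181,57.833) → (83.354,61.597). Closed: final G1 returns to the first vertex.

**Shape 3** — `<path>` regular polygon, stroke `#ff8800` → engrave (S315, F4522). Machine vertices: (115.323,64.144) → (129.286,66.354) → (124.219,53.156) → (115.323,64.144). Closed: final G1 returns to the first vertex.

**Shape 4** — `<path>` quadratic bezier, stroke `#ff8800` → engrave (S315, F4522). Control points (SVG): P0=(143.635,55.223), P1=(109.730,50.287), P2=(59.141,53.258); sampled at t=k/3. Machine vertices: (143.635,26.159) → (119.178,28.571) → (91.013,29.226) → (59.141,28.124). Open path.

**Shape 5** — `<path>` quadratic bezier, stroke `#ff8800` → engrave (S315, F4522). Control points (SVG): P0=(138.843,38.669), P1=(178.222,50.891), P2=(152.044,36.993); sampled at t=k/3. Machine vertices: (138.843,42.713) → (157.812,37.467) → (162.212,38.026) → (152.044,44.389). Open path.

(bCNC post)
(Date: synthetic)
G21
G90
G0 X88.060 Y59.539
M4 S509
G1 X129.891 Y12.642 F2638
G1 X152.566 Y62.085
G1 X97.239 Y6.294
G1 X88.060 Y59.539
M5
G0 X83.354 Y61.597
M4 S509
G1 X81.181 Y65.361 F2638
G1 X76.835 Y65.361
G1 X74.662 Y61.597
G1 X76.835 Y57.833
G1 X81.181 Y57.833
G1 X83.354 Y61.597
M5
G0 X115.323 Y64.144
M4 S315
G1 X129.286 Y66.354 F4522
G1 X124.219 Y53.156
G1 X115.323 Y64.144
M5
G0 X143.635 Y26.159
M4 S315
G1 X119.178 Y28.571 F4522
G1 X91.013 Y29.226
G1 X59.141 Y28.124
M5
G0 X138.843 Y42.713
M4 S315
G1 X157.812 Y37.467 F4522
G1 X162.212 Y38.026
G1 X152.044 Y44.389
M5
G0 X0.000 Y0.000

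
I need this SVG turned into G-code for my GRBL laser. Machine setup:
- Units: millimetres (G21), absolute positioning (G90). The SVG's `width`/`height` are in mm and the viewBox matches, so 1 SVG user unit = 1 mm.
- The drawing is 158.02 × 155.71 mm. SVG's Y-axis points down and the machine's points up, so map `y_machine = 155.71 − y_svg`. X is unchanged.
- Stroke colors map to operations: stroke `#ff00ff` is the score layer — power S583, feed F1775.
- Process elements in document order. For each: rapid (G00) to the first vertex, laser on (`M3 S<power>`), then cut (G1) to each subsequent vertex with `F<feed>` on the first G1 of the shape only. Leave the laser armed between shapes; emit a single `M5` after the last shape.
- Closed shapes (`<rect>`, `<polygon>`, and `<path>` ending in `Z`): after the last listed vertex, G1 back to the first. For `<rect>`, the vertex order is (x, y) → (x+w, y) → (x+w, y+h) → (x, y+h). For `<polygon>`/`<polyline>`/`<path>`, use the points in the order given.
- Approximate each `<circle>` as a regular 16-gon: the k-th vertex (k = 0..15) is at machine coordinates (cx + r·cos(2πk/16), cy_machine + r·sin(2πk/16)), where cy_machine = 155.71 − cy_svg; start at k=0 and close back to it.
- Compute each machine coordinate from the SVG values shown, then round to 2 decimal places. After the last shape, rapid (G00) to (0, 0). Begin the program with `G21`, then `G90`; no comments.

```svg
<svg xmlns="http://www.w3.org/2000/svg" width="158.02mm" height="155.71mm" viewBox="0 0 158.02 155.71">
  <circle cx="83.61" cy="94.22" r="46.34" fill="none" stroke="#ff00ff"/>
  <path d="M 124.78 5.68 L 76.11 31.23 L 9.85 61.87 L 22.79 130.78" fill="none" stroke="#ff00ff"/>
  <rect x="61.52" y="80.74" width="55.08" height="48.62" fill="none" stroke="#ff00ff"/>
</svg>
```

G21
G90
G00 X129.95 Y61.49
M3 S583
G1 X126.42 Y79.22 F1775
G1 X116.38 Y94.26
G1 X101.34 Y104.30
G1 X83.61 Y107.83
G1 X65.88 Y104.30
G1 X50.84 Y94.26
G1 X40.80 Y79.22
G1 X37.27 Y61.49
G1 X40.80 Y43.76
G1 X50.84 Y28.72
G1 X65.88 Y18.68
G1 X83.61 Y15.15
G1 X101.34 Y18.68
G1 X116.38 Y28.72
G1 X126.42 Y43.76
G1 X129.95 Y61.49
G00 X124.78 Y150.03
M3 S583
G1 X76.11 Y124.48 F1775
G1 X9.85 Y93.84
G1 X22.79 Y24.93
G00 X61.52 Y74.97
M3 S583
G1 X116.60 Y74.97 F1775
G1 X116.60 Y26.35
G1 X61.52 Y26.35
G1 X61.52 Y74.97
M5
G00 X0.00 Y0.00

Since the viewBox matches the mm dimensions, user units are millimetres directly. The only transform is the Y-flip y_m = 155.71 − y_svg.

Shape 1 is a circle drawn with `<circle>`. Its stroke #ff00ff means score at S583, F1775. After flipping Y the toolpath is (129.95,61.49) → (126.42,79.22) → (116.38,94.26) → (101.34,104.30) → (83.61,107.83) → (65.88,104.30) → (50.84,94.26) → (40.80,79.22) → (37.27,61.49) → (40.80,43.76) → (50.84,28.72) → (65.88,18.68) → (83.61,15.15) → (101.34,18.68) → (116.38,28.72) → (126.42,43.76) → (129.95,61.49), returning to the start.

Shape 2 is a open polyline drawn with `<path>`. Its stroke #ff00ff means score at S583, F1775. After flipping Y the toolpath is (124.78,150.03) → (76.11,124.48) → (9.85,93.84) → (22.79,24.93).

Shape 3 is a rectangle drawn with `<rect>`. Its stroke #ff00ff means score at S583, F1775. After flipping Y the toolpath is (61.52,74.97) → (116.60,74.97) → (116.60,26.35) → (61.52,26.35) → (61.52,74.97), returning to the start.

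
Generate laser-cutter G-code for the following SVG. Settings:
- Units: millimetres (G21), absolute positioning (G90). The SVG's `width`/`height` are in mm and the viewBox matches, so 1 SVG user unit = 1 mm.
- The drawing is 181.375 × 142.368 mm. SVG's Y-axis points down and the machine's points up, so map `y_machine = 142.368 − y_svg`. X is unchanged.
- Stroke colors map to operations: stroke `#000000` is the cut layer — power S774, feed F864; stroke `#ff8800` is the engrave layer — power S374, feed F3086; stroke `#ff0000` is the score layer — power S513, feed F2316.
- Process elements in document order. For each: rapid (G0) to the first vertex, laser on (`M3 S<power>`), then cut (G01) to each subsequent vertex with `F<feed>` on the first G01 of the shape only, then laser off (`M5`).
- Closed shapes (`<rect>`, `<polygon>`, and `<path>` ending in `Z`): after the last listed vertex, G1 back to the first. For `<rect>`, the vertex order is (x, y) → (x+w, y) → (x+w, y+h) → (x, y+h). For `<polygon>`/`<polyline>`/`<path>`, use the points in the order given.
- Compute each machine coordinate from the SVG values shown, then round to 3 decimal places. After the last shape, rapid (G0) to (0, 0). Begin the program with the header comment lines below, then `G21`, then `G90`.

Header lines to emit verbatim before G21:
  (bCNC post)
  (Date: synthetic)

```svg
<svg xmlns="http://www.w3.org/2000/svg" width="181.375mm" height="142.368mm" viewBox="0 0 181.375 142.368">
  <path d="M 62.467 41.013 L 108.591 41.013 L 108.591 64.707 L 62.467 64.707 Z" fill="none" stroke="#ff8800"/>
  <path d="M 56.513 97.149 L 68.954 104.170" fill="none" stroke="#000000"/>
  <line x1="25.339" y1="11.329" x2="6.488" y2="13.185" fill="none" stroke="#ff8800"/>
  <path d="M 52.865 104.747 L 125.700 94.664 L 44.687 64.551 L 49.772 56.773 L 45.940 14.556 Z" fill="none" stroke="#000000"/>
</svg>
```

1 u = 1 mm; y_m = 142.368 − y.

[1] `<path>` rectangle, #ff8800→engrave S374 F3086: (62.467,101.355) → (108.591,101.355) → (108.591,77.661) → (62.467,77.661) → (62.467,101.355) (closed)

[2] `<path>` line segment, #000000→cut S774 F864: (56.513,45.219) → (68.954,38.198)

[3] `<line>` line segment, #ff8800→engrave S374 F3086: (25.339,131.039) → (6.488,129.183)

[4] `<path>` closed polygon, #000000→cut S774 F864: (52.865,37.621) → (125.700,47.704) → (44.687,77.817) → (49.772,85.595) → (45.940,127.812) → (52.865,37.621) (closed)

(bCNC post)
(Date: synthetic)
G21
G90
G0 X62.467 Y101.355
M3 S374
G01 X108.591 Y101.355 F3086
G01 X108.591 Y77.661
G01 X62.467 Y77.661
G01 X62.467 Y101.355
M5
G0 X56.513 Y45.219
M3 S774
G01 X68.954 Y38.198 F864
M5
G0 X25.339 Y131.039
M3 S374
G01 X6.488 Y129.183 F3086
M5
G0 X52.865 Y37.621
M3 S774
G01 X125.700 Y47.704 F864
G01 X44.687 Y77.817
G01 X49.772 Y85.595
G01 X45.940 Y127.812
G01 X52.865 Y37.621
M5
G0 X0.000 Y0.000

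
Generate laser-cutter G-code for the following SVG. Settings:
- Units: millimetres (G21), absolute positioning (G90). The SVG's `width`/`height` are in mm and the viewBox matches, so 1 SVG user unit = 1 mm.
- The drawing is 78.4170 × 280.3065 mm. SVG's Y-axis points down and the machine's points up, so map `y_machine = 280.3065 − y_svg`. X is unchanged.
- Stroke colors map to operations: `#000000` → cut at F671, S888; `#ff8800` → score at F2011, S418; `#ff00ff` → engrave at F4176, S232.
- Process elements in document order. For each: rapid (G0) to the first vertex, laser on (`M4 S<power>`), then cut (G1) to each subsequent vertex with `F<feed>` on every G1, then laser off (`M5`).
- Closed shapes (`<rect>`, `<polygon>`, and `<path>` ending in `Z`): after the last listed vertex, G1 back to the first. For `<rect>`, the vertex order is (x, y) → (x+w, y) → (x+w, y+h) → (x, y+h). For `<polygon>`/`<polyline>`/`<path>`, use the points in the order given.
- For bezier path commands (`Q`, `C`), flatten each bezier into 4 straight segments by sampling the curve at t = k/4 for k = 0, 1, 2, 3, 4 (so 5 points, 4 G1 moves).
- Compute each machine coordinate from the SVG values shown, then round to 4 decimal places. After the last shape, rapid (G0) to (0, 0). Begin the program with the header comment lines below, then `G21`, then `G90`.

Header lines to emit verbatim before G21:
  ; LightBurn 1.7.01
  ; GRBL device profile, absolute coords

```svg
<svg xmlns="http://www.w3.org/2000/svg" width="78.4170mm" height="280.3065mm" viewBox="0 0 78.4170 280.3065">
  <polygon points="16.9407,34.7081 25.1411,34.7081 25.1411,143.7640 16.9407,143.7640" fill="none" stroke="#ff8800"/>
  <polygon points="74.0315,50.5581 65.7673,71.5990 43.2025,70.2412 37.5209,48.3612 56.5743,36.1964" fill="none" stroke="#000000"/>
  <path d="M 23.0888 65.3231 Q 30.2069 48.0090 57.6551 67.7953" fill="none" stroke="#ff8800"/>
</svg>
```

viewBox `0 0 78.4170 280.3065` with mm width/height → 1 unit = 1 mm. Flip: y_m = 280.3065 − y_svg.

**Shape 1** — `<polygon>` rectangle, stroke `#ff8800` → score (S418, F2011). Machine vertices: (16.9407,245.5984) → (25.1411,245.5984) → (25.1411,136.5425) → (16.9407,136.5425) → (16.9407,245.5984). Closed: final G1 returns to the first vertex.

**Shape 2** — `<polygon>` regular polygon, stroke `#000000` → cut (S888, F671). Machine vertices: (74.0315,229.7484) → (65.7673,208.7075) → (43.2025,210.0653) → (37.5209,231.9453) → (56.5743,244.1101) → (74.0315,229.7484). Closed: final G1 returns to the first vertex.

**Shape 3** — `<path>` quadratic bezier, stroke `#ff8800` → score (S418, F2011). Control points (SVG): P0=(23.0888,65.3231), P1=(30.2069,48.0090), P2=(57.6551,67.7953); sampled at t=k/4. Machine vertices: (23.0888,214.9834) → (27.9185,221.3217) → (35.2894,223.0224) → (45.2016,220.0856) → (57.6551,212.5112). Open path.

; LightBurn 1.7.01
; GRBL device profile, absolute coords
G21
G90
G0 X16.9407 Y245.5984
M4 S418
G1 X25.1411 Y245.5984 F2011
G1 X25.1411 Y136.5425 F2011
G1 X16.9407 Y136.5425 F2011
G1 X16.9407 Y245.5984 F2011
M5
G0 X74.0315 Y229.7484
M4 S888
G1 X65.7673 Y208.7075 F671
G1 X43.2025 Y210.0653 F671
G1 X37.5209 Y231.9453 F671
G1 X56.5743 Y244.1101 F671
G1 X74.0315 Y229.7484 F671
M5
G0 X23.0888 Y214.9834
M4 S418
G1 X27.9185 Y221.3217 F2011
G1 X35.2894 Y223.0224 F2011
G1 X45.2016 Y220.0856 F2011
G1 X57.6551 Y212.5112 F2011
M5
G0 X0.0000 Y0.0000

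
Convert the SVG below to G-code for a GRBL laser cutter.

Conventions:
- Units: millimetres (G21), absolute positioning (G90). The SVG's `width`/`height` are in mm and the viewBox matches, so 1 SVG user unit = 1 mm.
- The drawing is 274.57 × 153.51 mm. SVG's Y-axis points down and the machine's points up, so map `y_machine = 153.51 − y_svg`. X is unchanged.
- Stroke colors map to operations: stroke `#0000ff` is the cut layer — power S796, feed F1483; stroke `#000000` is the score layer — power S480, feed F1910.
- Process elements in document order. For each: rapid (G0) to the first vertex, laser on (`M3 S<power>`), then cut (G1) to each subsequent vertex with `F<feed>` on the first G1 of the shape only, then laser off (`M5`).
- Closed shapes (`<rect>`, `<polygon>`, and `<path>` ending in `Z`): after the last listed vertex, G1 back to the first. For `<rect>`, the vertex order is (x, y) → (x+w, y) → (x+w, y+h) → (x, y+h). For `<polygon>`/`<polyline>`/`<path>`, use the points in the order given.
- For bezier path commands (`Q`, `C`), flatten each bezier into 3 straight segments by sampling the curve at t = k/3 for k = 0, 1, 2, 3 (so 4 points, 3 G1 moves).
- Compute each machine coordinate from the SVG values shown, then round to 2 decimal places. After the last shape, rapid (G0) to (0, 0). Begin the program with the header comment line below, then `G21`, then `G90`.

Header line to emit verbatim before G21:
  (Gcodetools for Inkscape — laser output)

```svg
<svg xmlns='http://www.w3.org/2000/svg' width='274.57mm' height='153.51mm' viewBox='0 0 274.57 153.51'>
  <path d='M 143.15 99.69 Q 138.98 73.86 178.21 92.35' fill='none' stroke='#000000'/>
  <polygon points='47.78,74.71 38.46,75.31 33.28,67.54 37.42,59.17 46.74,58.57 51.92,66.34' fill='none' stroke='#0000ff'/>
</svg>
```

(Gcodetools for Inkscape — laser output)
G21
G90
G0 X143.15 Y53.82
M3 S480
G1 X145.19 Y66.12 F1910
G1 X156.88 Y68.56
G1 X178.21 Y61.16
M5
G0 X47.78 Y78.80
M3 S796
G1 X38.46 Y78.20 F1483
G1 X33.28 Y85.97
G1 X37.42 Y94.34
G1 X46.74 Y94.94
G1 X51.92 Y87.17
G1 X47.78 Y78.80
M5
G0 X0.00 Y0.00

viewBox `0 0 274.57 153.51` with mm width/height → 1 unit = 1 mm. Flip: y_m = 153.51 − y_svg.

**Shape 1** — `<path>` quadratic bezier, stroke `#000000` → score (S480, F1910). Control points (SVG): P0=(143.15,99.69), P1=(138.98,73.86), P2=(178.21,92.35); sampled at t=k/3. Machine vertices: (143.15,53.82) → (145.19,66.12) → (156.88,68.56) → (178.21,61.16). Open path.

**Shape 2** — `<polygon>` regular polygon, stroke `#0000ff` → cut (S796, F1483). Machine vertices: (47.78,78.80) → (38.46,78.20) → (33.28,85.97) → (37.42,94.34) → (46.74,94.94) → (51.92,87.17) → (47.78,78.80). Closed: final G1 returns to the first vertex.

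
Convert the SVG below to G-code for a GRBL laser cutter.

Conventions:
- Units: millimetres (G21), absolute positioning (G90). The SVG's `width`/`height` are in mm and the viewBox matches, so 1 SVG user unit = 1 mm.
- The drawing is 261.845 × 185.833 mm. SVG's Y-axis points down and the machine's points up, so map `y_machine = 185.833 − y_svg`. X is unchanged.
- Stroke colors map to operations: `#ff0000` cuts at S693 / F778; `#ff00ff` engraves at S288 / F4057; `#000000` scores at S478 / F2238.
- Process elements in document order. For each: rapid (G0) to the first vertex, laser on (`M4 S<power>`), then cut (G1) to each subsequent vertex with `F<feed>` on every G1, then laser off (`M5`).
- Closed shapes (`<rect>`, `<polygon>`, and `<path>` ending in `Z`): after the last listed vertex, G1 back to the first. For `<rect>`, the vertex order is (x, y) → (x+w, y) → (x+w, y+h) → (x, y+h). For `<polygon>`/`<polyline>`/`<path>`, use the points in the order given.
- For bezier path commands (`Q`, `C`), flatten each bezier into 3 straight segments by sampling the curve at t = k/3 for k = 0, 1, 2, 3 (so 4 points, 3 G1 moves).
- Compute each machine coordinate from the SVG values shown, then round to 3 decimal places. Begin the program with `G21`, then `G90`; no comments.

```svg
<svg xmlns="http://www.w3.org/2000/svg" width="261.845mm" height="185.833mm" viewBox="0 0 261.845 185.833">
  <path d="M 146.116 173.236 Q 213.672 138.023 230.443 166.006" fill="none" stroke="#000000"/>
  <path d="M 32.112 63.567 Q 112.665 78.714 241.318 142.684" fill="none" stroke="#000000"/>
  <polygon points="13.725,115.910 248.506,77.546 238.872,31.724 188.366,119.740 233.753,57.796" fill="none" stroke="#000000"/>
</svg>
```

G21
G90
G0 X146.116 Y12.597
M4 S478
G1 X185.511 Y29.051 F2238
G1 X213.620 Y31.461 F2238
G1 X230.443 Y19.827 F2238
M5
G0 X32.112 Y122.266
M4 S478
G1 X91.158 Y106.743 F2238
G1 X160.894 Y80.371 F2238
G1 X241.318 Y43.149 F2238
M5
G0 X13.725 Y69.923
M4 S478
G1 X248.506 Y108.287 F2238
G1 X238.872 Y154.109 F2238
G1 X188.366 Y66.093 F2238
G1 X233.753 Y128.037 F2238
G1 X13.725 Y69.923 F2238
M5

viewBox `0 0 261.845 185.833` with mm width/height → 1 unit = 1 mm. Flip: y_m = 185.833 − y_svg.

**Shape 1** — `<path>` quadratic bezier, stroke `#000000` → score (S478, F2238). Control points (SVG): P0=(146.116,173.236), P1=(213.672,138.023), P2=(230.443,166.006); sampled at t=k/3. Machine vertices: (146.116,12.597) → (185.511,29.051) → (213.620,31.461) → (230.443,19.827). Open path.

**Shape 2** — `<path>` quadratic bezier, stroke `#000000` → score (S478, F2238). Control points (SVG): P0=(32.112,63.567), P1=(112.665,78.714), P2=(241.318,142.684); sampled at t=k/3. Machine vertices: (32.112,122.266) → (91.158,106.743) → (160.894,80.371) → (241.318,43.149). Open path.

**Shape 3** — `<polygon>` closed polygon, stroke `#000000` → score (S478, F2238). Machine vertices: (13.725,69.923) → (248.506,108.287) → (238.872,154.109) → (188.366,66.093) → (233.753,128.037) → (13.725,69.923). Closed: final G1 returns to the first vertex.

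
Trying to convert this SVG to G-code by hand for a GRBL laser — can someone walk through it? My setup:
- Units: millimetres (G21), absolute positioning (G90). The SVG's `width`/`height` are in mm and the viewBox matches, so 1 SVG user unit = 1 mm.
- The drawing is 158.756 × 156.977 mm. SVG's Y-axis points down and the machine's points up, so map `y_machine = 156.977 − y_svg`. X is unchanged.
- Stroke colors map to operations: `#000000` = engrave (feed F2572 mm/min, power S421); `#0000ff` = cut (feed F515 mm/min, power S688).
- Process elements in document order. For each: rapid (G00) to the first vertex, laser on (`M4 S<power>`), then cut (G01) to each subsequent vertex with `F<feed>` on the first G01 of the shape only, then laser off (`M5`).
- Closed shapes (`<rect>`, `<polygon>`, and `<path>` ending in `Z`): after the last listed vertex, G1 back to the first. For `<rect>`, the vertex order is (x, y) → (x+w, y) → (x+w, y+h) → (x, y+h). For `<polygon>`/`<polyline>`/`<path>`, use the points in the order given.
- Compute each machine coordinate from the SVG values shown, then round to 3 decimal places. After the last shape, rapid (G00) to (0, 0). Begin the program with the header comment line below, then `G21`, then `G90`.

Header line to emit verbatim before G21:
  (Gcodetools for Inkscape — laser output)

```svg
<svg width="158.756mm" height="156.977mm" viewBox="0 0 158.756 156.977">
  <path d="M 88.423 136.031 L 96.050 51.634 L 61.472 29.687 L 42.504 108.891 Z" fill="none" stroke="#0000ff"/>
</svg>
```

1 u = 1 mm; y_m = 156.977 − y.

[1] `<path>` closed polygon, #0000ff→cut S688 F515: (88.423,20.946) → (96.050,105.343) → (61.472,127.290) → (42.504,48.086) → (88.423,20.946) (closed)

(Gcodetools for Inkscape — laser output)
G21
G90
G00 X88.423 Y20.946
M4 S688
G01 X96.050 Y105.343 F515
G01 X61.472 Y127.290
G01 X42.504 Y48.086
G01 X88.423 Y20.946
M5
G00 X0.000 Y0.000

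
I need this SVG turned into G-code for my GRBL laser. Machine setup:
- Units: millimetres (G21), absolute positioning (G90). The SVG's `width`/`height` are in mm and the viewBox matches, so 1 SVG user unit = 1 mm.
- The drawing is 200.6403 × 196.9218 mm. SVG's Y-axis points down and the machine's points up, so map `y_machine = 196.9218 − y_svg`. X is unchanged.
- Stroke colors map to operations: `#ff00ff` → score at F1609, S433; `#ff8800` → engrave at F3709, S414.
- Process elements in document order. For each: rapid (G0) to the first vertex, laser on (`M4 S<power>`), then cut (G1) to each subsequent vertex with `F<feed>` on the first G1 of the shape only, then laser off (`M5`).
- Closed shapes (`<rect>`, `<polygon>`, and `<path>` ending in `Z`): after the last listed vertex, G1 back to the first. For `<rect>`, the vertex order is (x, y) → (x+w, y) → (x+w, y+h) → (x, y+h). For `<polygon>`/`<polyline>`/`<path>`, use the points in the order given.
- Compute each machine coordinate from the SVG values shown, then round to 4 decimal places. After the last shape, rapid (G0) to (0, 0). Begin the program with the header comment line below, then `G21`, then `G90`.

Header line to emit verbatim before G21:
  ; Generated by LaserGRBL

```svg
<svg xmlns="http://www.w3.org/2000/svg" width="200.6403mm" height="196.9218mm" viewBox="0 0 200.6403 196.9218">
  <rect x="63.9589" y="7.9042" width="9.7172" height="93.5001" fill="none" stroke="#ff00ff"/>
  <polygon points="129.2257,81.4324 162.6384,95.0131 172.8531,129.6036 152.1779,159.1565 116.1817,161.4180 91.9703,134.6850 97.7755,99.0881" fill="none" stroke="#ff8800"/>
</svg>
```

; Generated by LaserGRBL
G21
G90
G0 X63.9589 Y189.0176
M4 S433
G1 X73.6761 Y189.0176 F1609
G1 X73.6761 Y95.5175
G1 X63.9589 Y95.5175
G1 X63.9589 Y189.0176
M5
G0 X129.2257 Y115.4894
M4 S414
G1 X162.6384 Y101.9087 F3709
G1 X172.8531 Y67.3182
G1 X152.1779 Y37.7653
G1 X116.1817 Y35.5038
G1 X91.9703 Y62.2368
G1 X97.7755 Y97.8337
G1 X129.2257 Y115.4894
M5
G0 X0.0000 Y0.0000

Since the viewBox matches the mm dimensions, user units are millimetres directly. The only transform is the Y-flip y_m = 196.9218 − y_svg.

Shape 1 is a rectangle drawn with `<rect>`. Its stroke #ff00ff means score at S433, F1609. After flipping Y the toolpath is (63.9589,189.0176) → (73.6761,189.0176) → (73.6761,95.5175) → (63.9589,95.5175) → (63.9589,189.0176), returning to the start.

Shape 2 is a regular polygon drawn with `<polygon>`. Its stroke #ff8800 means engrave at S414, F3709. After flipping Y the toolpath is (129.2257,115.4894) → (162.6384,101.9087) → (172.8531,67.3182) → (152.1779,37.7653) → (116.1817,35.5038) → (91.9703,62.2368) → (97.7755,97.8337) → (129.2257,115.4894), returning to the start.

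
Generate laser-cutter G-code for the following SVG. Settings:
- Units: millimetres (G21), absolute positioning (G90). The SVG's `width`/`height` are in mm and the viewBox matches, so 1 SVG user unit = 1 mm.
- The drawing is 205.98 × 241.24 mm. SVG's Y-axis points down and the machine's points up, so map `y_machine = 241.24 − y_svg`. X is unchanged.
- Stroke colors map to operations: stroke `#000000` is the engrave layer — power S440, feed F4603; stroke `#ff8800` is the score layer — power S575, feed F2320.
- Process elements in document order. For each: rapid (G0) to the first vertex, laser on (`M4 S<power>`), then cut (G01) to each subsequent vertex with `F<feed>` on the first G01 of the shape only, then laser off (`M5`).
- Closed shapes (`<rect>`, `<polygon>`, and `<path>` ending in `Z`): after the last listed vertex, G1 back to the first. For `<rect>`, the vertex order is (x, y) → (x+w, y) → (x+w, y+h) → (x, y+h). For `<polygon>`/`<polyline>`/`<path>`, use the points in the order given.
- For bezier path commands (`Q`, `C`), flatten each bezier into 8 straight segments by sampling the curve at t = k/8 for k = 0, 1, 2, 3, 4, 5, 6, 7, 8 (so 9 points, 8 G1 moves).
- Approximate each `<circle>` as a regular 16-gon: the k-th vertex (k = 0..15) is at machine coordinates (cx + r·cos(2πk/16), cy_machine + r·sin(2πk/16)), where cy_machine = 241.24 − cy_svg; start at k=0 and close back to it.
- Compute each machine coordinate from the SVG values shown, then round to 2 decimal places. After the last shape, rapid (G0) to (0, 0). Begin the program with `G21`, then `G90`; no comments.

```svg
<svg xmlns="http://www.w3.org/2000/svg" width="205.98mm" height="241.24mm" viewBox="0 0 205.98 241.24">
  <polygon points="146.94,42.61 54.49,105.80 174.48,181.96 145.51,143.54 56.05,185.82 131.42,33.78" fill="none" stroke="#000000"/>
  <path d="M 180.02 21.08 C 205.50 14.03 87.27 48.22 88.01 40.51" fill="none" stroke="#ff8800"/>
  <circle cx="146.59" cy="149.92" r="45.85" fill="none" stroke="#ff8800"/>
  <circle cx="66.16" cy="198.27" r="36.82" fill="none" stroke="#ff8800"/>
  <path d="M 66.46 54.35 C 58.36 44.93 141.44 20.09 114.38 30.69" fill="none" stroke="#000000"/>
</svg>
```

1 u = 1 mm; y_m = 241.24 − y.

[1] `<polygon>` closed polygon, #000000→engrave S440 F4603: (146.94,198.63) → (54.49,135.44) → (174.48,59.28) → (145.51,97.70) → (56.05,55.42) → (131.42,207.46) → (146.94,198.63) (closed)

[2] `<path>` cubic bezier, #ff8800→score S575 F2320: (180.02,220.16) → (183.35,221.03) → (176.29,219.01) → (161.91,215.08) → (143.29,210.20) → (123.52,205.35) → (105.66,201.50) → (92.80,199.64) → (88.01,200.73)

[3] `<circle>` circle, #ff8800→score S575 F2320: (192.44,91.32) → (188.95,108.87) → (179.01,123.74) → (164.14,133.68) → (146.59,137.17) → (129.04,133.68) → (114.17,123.74) → (104.23,108.87) → (100.74,91.32) → (104.23,73.77) → (114.17,58.90) → (129.04,48.96) → (146.59,45.47) → (164.14,48.96) → (179.01,58.90) → (188.95,73.77) → (192.44,91.32) (closed)

[4] `<circle>` circle, #ff8800→score S575 F2320: (102.98,42.97) → (100.18,57.06) → (92.20,69.01) → (80.25,76.99) → (66.16,79.79) → (52.07,76.99) → (40.12,69.01) → (32.14,57.06) → (29.34,42.97) → (32.14,28.88) → (40.12,16.93) → (52.07,8.95) → (66.16,6.15) → (80.25,8.95) → (92.20,16.93) → (100.18,28.88) → (102.98,42.97) (closed)

[5] `<path>` cubic bezier, #000000→engrave S440 F4603: (66.46,186.89) → (67.30,191.05) → (74.34,196.05) → (85.20,201.31) → (97.53,206.23) → (108.97,210.21) → (117.17,212.65) → (119.76,212.96) → (114.38,210.55)

G21
G90
G0 X146.94 Y198.63
M4 S440
G01 X54.49 Y135.44 F4603
G01 X174.48 Y59.28
G01 X145.51 Y97.70
G01 X56.05 Y55.42
G01 X131.42 Y207.46
G01 X146.94 Y198.63
M5
G0 X180.02 Y220.16
M4 S575
G01 X183.35 Y221.03 F2320
G01 X176.29 Y219.01
G01 X161.91 Y215.08
G01 X143.29 Y210.20
G01 X123.52 Y205.35
G01 X105.66 Y201.50
G01 X92.80 Y199.64
G01 X88.01 Y200.73
M5
G0 X192.44 Y91.32
M4 S575
G01 X188.95 Y108.87 F2320
G01 X179.01 Y123.74
G01 X164.14 Y133.68
G01 X146.59 Y137.17
G01 X129.04 Y133.68
G01 X114.17 Y123.74
G01 X104.23 Y108.87
G01 X100.74 Y91.32
G01 X104.23 Y73.77
G01 X114.17 Y58.90
G01 X129.04 Y48.96
G01 X146.59 Y45.47
G01 X164.14 Y48.96
G01 X179.01 Y58.90
G01 X188.95 Y73.77
G01 X192.44 Y91.32
M5
G0 X102.98 Y42.97
M4 S575
G01 X100.18 Y57.06 F2320
G01 X92.20 Y69.01
G01 X80.25 Y76.99
G01 X66.16 Y79.79
G01 X52.07 Y76.99
G01 X40.12 Y69.01
G01 X32.14 Y57.06
G01 X29.34 Y42.97
G01 X32.14 Y28.88
G01 X40.12 Y16.93
G01 X52.07 Y8.95
G01 X66.16 Y6.15
G01 X80.25 Y8.95
G01 X92.20 Y16.93
G01 X100.18 Y28.88
G01 X102.98 Y42.97
M5
G0 X66.46 Y186.89
M4 S440
G01 X67.30 Y191.05 F4603
G01 X74.34 Y196.05
G01 X85.20 Y201.31
G01 X97.53 Y206.23
G01 X108.97 Y210.21
G01 X117.17 Y212.65
G01 X119.76 Y212.96
G01 X114.38 Y210.55
M5
G0 X0.00 Y0.00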